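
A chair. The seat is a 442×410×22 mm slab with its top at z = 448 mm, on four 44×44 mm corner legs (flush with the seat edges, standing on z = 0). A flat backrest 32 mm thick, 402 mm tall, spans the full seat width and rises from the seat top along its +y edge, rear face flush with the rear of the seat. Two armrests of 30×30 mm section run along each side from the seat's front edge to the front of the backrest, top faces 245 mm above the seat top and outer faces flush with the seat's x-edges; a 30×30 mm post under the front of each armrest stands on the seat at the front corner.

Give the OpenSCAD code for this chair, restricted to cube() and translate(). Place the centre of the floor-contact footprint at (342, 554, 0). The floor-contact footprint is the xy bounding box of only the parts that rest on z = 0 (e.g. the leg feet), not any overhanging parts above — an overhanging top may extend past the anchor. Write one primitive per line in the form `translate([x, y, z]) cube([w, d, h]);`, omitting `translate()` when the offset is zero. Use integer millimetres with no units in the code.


translate([121, 349, 426]) cube([442, 410, 22]);
translate([121, 349, 0]) cube([44, 44, 426]);
translate([519, 349, 0]) cube([44, 44, 426]);
translate([121, 715, 0]) cube([44, 44, 426]);
translate([519, 715, 0]) cube([44, 44, 426]);
translate([121, 727, 448]) cube([442, 32, 402]);
translate([121, 349, 663]) cube([30, 378, 30]);
translate([533, 349, 663]) cube([30, 378, 30]);
translate([121, 349, 448]) cube([30, 30, 215]);
translate([533, 349, 448]) cube([30, 30, 215]);


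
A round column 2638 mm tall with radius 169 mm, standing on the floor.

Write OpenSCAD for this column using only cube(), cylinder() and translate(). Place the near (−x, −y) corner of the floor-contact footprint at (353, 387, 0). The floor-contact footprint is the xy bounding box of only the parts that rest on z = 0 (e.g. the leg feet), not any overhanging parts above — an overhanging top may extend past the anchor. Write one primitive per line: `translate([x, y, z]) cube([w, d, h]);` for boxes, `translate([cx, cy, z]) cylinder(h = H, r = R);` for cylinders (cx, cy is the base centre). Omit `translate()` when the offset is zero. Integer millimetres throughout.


translate([522, 556, 0]) cylinder(h = 2638, r = 169);


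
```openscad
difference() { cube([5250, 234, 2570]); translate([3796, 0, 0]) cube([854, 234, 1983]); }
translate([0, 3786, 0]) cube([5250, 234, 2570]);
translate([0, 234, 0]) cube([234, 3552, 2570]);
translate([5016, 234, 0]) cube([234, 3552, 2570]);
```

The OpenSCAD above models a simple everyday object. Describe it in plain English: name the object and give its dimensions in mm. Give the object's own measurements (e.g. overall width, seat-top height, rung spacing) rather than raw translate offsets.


A single room: four walls, each 2570 mm tall and 234 mm thick, enclosing an outside footprint 5250×4020 mm (x × y), no floor or roof. The front and back walls (−y and +y sides) run the full x-width; the side walls fit between their inner faces. A door opening 854 mm wide and 1983 mm tall is cut through the front wall from the floor up, its −x edge 3796 mm from the wall's −x end.


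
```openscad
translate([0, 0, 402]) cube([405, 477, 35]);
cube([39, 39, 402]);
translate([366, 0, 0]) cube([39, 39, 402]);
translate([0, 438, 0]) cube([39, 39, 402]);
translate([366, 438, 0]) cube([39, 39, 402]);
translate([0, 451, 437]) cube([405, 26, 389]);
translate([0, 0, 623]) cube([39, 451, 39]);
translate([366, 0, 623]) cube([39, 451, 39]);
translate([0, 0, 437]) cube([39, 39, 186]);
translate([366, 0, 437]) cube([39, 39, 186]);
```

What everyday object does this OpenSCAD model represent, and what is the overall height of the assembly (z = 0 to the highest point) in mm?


A chair. The overall height is 826 mm.

A slab on four corner posts with a tall panel at the back — a chair. The seat slab sits at z = 402 with thickness 35, and the 389 mm backrest starts at the seat top, so the overall height is 402 + 35 + 389 = 826 mm.


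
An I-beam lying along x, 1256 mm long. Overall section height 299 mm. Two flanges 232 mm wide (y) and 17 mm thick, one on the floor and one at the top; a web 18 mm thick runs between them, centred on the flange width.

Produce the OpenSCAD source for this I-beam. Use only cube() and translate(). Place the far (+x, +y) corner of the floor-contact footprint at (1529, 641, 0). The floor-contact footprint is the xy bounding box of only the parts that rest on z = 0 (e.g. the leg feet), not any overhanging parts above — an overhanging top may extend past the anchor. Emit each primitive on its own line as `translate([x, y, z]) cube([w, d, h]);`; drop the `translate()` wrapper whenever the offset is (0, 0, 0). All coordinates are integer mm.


translate([273, 409, 0]) cube([1256, 232, 17]);
translate([273, 516, 17]) cube([1256, 18, 265]);
translate([273, 409, 282]) cube([1256, 232, 17]);


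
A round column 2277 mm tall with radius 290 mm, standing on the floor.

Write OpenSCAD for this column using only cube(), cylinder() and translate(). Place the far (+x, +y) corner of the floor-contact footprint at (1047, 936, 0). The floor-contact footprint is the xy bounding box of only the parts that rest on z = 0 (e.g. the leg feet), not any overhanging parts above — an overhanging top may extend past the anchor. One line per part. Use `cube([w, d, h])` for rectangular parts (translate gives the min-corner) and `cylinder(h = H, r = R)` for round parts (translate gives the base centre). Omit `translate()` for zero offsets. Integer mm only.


translate([757, 646, 0]) cylinder(h = 2277, r = 290);


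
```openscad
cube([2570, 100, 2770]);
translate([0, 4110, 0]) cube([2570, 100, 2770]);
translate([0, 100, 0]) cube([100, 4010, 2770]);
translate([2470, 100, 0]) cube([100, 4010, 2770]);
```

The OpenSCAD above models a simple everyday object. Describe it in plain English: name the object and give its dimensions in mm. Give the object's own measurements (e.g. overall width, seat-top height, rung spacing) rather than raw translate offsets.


The wall frame of a small rectangular building: four walls, each 2770 mm tall and 100 mm thick, enclosing a footprint 2570 mm (x) by 4210 mm (y) outside-to-outside, with no floor or roof. The front and back walls (the −y and +y sides) span the full width; the two side walls fit between them.


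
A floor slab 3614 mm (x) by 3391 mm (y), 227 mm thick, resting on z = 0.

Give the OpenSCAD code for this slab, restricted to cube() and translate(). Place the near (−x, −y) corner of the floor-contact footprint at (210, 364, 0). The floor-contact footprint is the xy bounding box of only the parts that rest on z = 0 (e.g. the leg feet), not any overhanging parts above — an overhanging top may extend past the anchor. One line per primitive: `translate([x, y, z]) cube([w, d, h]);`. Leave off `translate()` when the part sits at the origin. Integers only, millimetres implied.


translate([210, 364, 0]) cube([3614, 3391, 227]);


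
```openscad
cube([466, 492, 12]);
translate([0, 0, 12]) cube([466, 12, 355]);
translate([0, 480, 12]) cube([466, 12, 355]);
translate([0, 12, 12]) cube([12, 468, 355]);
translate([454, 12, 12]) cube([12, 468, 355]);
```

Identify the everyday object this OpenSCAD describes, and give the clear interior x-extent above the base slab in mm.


An open box. The internal width is 442 mm.

A 466×492 base slab with four walls standing on it — an open box. The base is 466 mm wide and the walls are 12 mm thick, so the internal width is 466 − 2 × 12 = 442 mm.


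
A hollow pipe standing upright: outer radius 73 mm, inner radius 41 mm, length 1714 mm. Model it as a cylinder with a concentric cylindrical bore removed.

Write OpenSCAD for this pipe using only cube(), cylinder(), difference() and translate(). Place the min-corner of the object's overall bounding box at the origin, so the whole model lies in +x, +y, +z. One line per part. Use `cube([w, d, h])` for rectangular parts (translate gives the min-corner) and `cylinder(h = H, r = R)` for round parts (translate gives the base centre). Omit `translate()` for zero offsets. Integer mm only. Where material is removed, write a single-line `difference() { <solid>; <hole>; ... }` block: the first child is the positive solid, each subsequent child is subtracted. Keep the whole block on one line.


difference() { translate([73, 73, 0]) cylinder(h = 1714, r = 73); translate([73, 73, 0]) cylinder(h = 1714, r = 41); }


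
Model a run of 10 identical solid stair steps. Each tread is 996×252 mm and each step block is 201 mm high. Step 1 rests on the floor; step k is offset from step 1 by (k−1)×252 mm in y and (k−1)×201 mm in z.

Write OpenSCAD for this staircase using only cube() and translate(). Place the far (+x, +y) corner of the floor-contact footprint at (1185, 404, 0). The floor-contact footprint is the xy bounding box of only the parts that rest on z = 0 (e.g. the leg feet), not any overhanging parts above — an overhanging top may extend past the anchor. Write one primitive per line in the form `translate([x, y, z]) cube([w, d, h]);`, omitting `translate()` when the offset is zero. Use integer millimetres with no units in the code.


translate([189, 152, 0]) cube([996, 252, 201]);
translate([189, 404, 201]) cube([996, 252, 201]);
translate([189, 656, 402]) cube([996, 252, 201]);
translate([189, 908, 603]) cube([996, 252, 201]);
translate([189, 1160, 804]) cube([996, 252, 201]);
translate([189, 1412, 1005]) cube([996, 252, 201]);
translate([189, 1664, 1206]) cube([996, 252, 201]);
translate([189, 1916, 1407]) cube([996, 252, 201]);
translate([189, 2168, 1608]) cube([996, 252, 201]);
translate([189, 2420, 1809]) cube([996, 252, 201]);


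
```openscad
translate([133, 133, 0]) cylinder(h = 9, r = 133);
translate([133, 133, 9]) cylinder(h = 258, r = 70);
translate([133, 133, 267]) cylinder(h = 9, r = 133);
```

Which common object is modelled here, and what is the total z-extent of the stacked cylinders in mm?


A spool. The overall height is 276 mm.

Three coaxial cylinders, large–small–large — a spool. Two 9 mm flanges and a 258 mm core give 9 + 258 + 9 = 276 mm.


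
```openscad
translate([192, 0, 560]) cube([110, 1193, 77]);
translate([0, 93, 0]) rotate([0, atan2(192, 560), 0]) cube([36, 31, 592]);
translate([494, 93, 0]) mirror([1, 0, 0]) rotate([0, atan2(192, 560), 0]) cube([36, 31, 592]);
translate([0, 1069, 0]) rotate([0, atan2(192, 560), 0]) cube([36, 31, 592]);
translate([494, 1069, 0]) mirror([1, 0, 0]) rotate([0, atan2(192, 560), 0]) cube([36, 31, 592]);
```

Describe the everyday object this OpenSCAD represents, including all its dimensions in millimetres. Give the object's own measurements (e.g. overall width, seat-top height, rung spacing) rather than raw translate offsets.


A sawhorse. A 110×1193×77 mm beam (x, y, z) sits on two A-frame leg pairs. Each pair is two raked legs of 36×31 mm section (31 mm along y) splaying symmetrically in x. Each leg rises 560 mm vertically over 192 mm of horizontal reach and is 592 mm long along its own axis. Every leg's outer bottom edge rests on the floor and its outer top edge meets a bottom edge of the beam — the left legs (tilting toward +x) meet the beam's −x bottom edge, the right legs (their mirror images, tilting toward −x) meet its +x bottom edge — so the leg tops tuck under the beam, the beam's underside is 560 mm above the floor, and the feet are 494 mm apart outside-to-outside with the beam centred between them. The two leg pairs are set in 93 mm from either end of the beam.


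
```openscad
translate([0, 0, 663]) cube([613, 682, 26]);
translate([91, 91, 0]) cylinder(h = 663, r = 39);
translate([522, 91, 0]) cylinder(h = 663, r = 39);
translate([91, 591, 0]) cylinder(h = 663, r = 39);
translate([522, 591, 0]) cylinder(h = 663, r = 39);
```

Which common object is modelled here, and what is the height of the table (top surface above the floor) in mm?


A table. The table height is 689 mm.

A 613×682×26 slab sits at z = 663 on four Ø78 mm round legs — a table. The top surface is at 663 + 26 = 689 mm.


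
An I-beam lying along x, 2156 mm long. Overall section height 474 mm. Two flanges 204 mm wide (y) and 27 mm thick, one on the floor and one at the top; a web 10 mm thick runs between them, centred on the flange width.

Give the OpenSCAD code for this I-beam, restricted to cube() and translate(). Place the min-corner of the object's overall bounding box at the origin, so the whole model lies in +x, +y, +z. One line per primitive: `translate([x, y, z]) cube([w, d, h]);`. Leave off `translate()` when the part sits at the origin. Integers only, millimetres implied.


cube([2156, 204, 27]);
translate([0, 97, 27]) cube([2156, 10, 420]);
translate([0, 0, 447]) cube([2156, 204, 27]);


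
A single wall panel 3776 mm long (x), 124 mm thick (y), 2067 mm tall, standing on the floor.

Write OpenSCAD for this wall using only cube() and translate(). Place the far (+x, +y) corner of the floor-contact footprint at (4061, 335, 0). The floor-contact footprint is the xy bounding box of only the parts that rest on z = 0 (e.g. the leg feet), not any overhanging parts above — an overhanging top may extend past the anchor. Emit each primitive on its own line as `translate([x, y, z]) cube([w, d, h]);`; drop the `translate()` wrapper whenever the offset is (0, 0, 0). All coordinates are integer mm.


translate([285, 211, 0]) cube([3776, 124, 2067]);


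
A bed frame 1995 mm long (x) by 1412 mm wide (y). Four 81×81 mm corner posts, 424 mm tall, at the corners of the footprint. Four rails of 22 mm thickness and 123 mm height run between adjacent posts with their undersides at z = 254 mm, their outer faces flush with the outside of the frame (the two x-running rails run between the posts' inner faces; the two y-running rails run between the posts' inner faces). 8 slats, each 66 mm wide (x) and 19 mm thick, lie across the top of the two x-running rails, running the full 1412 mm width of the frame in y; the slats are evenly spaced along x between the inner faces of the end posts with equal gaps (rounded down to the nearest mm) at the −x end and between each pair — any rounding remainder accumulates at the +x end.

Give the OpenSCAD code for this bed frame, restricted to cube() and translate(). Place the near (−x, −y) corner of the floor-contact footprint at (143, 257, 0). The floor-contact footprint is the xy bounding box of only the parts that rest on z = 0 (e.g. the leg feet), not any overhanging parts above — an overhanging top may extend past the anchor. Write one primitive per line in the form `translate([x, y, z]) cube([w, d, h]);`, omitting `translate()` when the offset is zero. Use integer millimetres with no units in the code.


translate([143, 257, 0]) cube([81, 81, 424]);
translate([143, 1588, 0]) cube([81, 81, 424]);
translate([2057, 257, 0]) cube([81, 81, 424]);
translate([2057, 1588, 0]) cube([81, 81, 424]);
translate([224, 257, 254]) cube([1833, 22, 123]);
translate([224, 1647, 254]) cube([1833, 22, 123]);
translate([143, 338, 254]) cube([22, 1250, 123]);
translate([2116, 338, 254]) cube([22, 1250, 123]);
translate([369, 257, 377]) cube([66, 1412, 19]);
translate([580, 257, 377]) cube([66, 1412, 19]);
translate([791, 257, 377]) cube([66, 1412, 19]);
translate([1002, 257, 377]) cube([66, 1412, 19]);
translate([1213, 257, 377]) cube([66, 1412, 19]);
translate([1424, 257, 377]) cube([66, 1412, 19]);
translate([1635, 257, 377]) cube([66, 1412, 19]);
translate([1846, 257, 377]) cube([66, 1412, 19]);


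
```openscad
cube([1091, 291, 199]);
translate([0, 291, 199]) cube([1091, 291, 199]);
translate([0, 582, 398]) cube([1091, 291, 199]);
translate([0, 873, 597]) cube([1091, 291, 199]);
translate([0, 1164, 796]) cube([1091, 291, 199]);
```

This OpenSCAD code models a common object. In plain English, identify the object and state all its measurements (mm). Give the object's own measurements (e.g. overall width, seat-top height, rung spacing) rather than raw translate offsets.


A straight staircase of 5 solid steps. Each step is 1091 mm wide (x), 291 mm deep (y, the going) and 199 mm tall (the rise). The first step rests on the floor; each subsequent step sits one going further in +y and one rise higher in +z, directly behind and above the previous step with no overlap.


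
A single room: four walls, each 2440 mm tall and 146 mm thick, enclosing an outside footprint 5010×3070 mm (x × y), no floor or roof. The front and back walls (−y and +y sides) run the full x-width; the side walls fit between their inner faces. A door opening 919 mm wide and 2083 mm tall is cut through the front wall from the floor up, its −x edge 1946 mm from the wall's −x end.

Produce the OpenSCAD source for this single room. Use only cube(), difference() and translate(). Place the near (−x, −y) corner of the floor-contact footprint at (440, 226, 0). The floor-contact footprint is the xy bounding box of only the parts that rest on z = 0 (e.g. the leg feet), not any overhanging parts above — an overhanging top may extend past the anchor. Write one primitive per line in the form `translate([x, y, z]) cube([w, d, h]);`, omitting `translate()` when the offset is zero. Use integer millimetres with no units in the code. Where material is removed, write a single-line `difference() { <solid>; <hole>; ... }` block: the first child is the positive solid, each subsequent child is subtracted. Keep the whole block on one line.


difference() { translate([440, 226, 0]) cube([5010, 146, 2440]); translate([2386, 226, 0]) cube([919, 146, 2083]); }
translate([440, 3150, 0]) cube([5010, 146, 2440]);
translate([440, 372, 0]) cube([146, 2778, 2440]);
translate([5304, 372, 0]) cube([146, 2778, 2440]);


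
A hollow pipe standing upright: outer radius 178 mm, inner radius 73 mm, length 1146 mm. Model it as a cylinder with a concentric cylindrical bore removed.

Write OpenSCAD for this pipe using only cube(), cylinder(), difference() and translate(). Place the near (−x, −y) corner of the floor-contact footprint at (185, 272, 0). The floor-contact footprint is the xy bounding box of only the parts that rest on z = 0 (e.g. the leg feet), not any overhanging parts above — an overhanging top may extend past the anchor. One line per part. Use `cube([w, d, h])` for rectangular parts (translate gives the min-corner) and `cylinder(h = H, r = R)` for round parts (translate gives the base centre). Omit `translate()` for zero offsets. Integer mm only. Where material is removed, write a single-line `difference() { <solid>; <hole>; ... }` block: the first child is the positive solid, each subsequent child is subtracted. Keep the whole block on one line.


difference() { translate([363, 450, 0]) cylinder(h = 1146, r = 178); translate([363, 450, 0]) cylinder(h = 1146, r = 73); }


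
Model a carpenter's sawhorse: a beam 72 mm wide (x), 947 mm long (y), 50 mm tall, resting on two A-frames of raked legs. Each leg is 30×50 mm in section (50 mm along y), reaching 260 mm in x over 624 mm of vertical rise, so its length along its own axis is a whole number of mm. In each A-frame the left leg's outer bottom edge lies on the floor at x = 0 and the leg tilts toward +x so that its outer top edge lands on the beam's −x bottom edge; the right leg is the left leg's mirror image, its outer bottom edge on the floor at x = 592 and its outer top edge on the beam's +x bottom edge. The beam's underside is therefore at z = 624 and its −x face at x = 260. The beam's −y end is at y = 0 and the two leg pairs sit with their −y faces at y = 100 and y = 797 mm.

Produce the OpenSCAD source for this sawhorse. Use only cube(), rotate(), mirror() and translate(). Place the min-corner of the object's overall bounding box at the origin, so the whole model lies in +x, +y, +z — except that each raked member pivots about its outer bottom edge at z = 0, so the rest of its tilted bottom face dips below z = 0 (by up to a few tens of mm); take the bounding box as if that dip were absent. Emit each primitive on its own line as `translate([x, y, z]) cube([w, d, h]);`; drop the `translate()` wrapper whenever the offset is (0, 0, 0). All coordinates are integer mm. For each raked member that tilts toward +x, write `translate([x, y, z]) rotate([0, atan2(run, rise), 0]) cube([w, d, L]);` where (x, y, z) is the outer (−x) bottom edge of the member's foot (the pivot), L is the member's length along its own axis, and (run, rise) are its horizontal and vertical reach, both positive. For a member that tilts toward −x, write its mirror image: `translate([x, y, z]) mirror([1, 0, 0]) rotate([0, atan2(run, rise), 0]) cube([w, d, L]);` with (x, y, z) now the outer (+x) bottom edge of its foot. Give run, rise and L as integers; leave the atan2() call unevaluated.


translate([260, 0, 624]) cube([72, 947, 50]);
translate([0, 100, 0]) rotate([0, atan2(260, 624), 0]) cube([30, 50, 676]);
translate([592, 100, 0]) mirror([1, 0, 0]) rotate([0, atan2(260, 624), 0]) cube([30, 50, 676]);
translate([0, 797, 0]) rotate([0, atan2(260, 624), 0]) cube([30, 50, 676]);
translate([592, 797, 0]) mirror([1, 0, 0]) rotate([0, atan2(260, 624), 0]) cube([30, 50, 676]);


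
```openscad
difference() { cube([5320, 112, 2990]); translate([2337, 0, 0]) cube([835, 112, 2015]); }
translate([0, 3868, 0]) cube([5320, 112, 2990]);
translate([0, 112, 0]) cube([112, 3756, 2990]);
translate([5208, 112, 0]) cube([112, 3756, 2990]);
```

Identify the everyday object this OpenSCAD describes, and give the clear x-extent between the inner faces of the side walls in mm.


A single room. The interior width is 5096 mm.

Four walls enclosing a rectangle with a door in the front wall — a room. Outside width 5320 minus two 112 mm walls gives 5096 mm.


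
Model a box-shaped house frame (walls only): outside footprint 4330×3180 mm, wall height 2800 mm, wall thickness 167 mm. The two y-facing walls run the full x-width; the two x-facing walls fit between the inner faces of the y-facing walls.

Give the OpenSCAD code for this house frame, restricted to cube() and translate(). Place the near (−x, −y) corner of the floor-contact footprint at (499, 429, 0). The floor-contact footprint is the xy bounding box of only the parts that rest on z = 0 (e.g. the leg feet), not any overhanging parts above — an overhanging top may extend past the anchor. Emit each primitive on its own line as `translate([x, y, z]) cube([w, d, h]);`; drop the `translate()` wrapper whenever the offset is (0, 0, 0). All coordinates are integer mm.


translate([499, 429, 0]) cube([4330, 167, 2800]);
translate([499, 3442, 0]) cube([4330, 167, 2800]);
translate([499, 596, 0]) cube([167, 2846, 2800]);
translate([4662, 596, 0]) cube([167, 2846, 2800]);


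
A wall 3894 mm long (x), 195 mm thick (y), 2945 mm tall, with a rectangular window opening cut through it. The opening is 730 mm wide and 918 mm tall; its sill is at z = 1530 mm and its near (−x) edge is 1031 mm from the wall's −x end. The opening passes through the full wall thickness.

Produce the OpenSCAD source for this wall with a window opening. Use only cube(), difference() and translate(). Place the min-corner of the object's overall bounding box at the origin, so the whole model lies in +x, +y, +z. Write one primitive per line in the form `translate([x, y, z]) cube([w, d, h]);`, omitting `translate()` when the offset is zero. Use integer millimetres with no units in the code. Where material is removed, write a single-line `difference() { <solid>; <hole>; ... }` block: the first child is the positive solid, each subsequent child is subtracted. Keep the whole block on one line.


difference() { cube([3894, 195, 2945]); translate([1031, 0, 1530]) cube([730, 195, 918]); }


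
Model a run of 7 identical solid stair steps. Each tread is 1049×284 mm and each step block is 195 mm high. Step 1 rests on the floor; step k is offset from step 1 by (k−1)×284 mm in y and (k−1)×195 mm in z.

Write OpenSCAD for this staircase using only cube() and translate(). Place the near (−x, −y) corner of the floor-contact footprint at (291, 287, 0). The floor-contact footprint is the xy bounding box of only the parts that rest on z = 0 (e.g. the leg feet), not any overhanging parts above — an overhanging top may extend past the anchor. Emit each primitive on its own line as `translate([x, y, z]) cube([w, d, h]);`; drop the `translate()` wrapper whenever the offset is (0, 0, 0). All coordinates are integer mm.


translate([291, 287, 0]) cube([1049, 284, 195]);
translate([291, 571, 195]) cube([1049, 284, 195]);
translate([291, 855, 390]) cube([1049, 284, 195]);
translate([291, 1139, 585]) cube([1049, 284, 195]);
translate([291, 1423, 780]) cube([1049, 284, 195]);
translate([291, 1707, 975]) cube([1049, 284, 195]);
translate([291, 1991, 1170]) cube([1049, 284, 195]);


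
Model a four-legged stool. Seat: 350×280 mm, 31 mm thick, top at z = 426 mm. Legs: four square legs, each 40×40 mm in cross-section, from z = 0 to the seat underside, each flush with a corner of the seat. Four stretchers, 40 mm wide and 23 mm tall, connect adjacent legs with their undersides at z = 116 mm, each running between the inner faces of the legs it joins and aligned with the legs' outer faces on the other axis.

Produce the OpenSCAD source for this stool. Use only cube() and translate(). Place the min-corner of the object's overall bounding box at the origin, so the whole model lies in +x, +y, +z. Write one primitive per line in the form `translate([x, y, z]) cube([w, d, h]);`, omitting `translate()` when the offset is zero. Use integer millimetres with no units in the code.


translate([0, 0, 395]) cube([350, 280, 31]);
cube([40, 40, 395]);
translate([310, 0, 0]) cube([40, 40, 395]);
translate([0, 240, 0]) cube([40, 40, 395]);
translate([310, 240, 0]) cube([40, 40, 395]);
translate([40, 0, 116]) cube([270, 40, 23]);
translate([40, 240, 116]) cube([270, 40, 23]);
translate([0, 40, 116]) cube([40, 200, 23]);
translate([310, 40, 116]) cube([40, 200, 23]);


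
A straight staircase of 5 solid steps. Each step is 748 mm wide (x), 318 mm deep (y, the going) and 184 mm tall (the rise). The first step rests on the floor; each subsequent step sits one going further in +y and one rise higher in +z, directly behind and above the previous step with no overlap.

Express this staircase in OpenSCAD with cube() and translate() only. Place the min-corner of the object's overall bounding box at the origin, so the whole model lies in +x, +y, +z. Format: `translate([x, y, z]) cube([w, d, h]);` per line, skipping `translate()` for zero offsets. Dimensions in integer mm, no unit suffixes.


cube([748, 318, 184]);
translate([0, 318, 184]) cube([748, 318, 184]);
translate([0, 636, 368]) cube([748, 318, 184]);
translate([0, 954, 552]) cube([748, 318, 184]);
translate([0, 1272, 736]) cube([748, 318, 184]);


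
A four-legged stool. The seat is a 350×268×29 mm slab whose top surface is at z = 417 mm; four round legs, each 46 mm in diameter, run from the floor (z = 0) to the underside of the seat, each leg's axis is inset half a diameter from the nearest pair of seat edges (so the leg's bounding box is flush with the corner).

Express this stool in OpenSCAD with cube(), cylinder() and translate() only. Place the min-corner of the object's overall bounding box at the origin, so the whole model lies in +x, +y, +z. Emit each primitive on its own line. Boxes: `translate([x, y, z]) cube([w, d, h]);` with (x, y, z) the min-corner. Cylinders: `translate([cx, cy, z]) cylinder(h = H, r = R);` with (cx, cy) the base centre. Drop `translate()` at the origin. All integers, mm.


// leg_h = 417 - 29 = 388
translate([0, 0, 388]) cube([350, 268, 29]);
translate([23, 23, 0]) cylinder(h = 388, r = 23);
translate([327, 23, 0]) cylinder(h = 388, r = 23);
translate([23, 245, 0]) cylinder(h = 388, r = 23);
translate([327, 245, 0]) cylinder(h = 388, r = 23);


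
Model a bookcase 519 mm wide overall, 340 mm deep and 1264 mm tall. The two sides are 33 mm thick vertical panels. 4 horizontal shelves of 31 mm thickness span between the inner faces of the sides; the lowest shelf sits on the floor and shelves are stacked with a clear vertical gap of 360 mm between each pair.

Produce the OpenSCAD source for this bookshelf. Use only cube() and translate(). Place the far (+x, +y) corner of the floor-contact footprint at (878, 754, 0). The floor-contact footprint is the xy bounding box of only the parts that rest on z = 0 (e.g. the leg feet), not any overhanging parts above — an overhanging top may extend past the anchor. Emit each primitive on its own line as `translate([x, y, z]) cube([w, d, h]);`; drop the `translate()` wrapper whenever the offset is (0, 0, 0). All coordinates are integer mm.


translate([359, 414, 0]) cube([33, 340, 1264]);
translate([845, 414, 0]) cube([33, 340, 1264]);
translate([392, 414, 0]) cube([453, 340, 31]);
translate([392, 414, 391]) cube([453, 340, 31]);
translate([392, 414, 782]) cube([453, 340, 31]);
translate([392, 414, 1173]) cube([453, 340, 31]);


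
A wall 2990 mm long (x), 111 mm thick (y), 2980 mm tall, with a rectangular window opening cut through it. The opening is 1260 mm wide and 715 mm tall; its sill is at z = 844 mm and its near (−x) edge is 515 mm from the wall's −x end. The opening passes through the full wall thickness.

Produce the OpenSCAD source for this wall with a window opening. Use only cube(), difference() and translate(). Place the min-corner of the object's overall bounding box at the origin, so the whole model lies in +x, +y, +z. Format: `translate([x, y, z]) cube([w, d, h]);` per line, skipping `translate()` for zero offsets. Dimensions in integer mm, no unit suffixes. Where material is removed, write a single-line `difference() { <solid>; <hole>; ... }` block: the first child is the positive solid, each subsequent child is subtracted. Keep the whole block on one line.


difference() { cube([2990, 111, 2980]); translate([515, 0, 844]) cube([1260, 111, 715]); }


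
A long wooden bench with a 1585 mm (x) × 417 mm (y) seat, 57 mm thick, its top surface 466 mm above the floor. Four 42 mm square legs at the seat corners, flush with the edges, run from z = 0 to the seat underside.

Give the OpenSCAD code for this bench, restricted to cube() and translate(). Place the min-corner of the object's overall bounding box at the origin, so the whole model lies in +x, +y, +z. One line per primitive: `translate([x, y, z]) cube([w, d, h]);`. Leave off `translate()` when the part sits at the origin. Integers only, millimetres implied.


translate([0, 0, 409]) cube([1585, 417, 57]);
cube([42, 42, 409]);
translate([0, 375, 0]) cube([42, 42, 409]);
translate([1543, 0, 0]) cube([42, 42, 409]);
translate([1543, 375, 0]) cube([42, 42, 409]);


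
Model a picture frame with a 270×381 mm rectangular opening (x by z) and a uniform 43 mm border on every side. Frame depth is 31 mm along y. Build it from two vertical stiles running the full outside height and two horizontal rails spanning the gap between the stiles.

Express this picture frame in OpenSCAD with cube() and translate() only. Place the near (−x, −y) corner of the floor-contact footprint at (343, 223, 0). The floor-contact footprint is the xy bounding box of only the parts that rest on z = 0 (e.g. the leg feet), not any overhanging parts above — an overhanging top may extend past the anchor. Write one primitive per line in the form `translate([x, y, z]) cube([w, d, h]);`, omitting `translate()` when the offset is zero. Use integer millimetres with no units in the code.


translate([343, 223, 0]) cube([43, 31, 467]);
translate([656, 223, 0]) cube([43, 31, 467]);
translate([386, 223, 0]) cube([270, 31, 43]);
translate([386, 223, 424]) cube([270, 31, 43]);


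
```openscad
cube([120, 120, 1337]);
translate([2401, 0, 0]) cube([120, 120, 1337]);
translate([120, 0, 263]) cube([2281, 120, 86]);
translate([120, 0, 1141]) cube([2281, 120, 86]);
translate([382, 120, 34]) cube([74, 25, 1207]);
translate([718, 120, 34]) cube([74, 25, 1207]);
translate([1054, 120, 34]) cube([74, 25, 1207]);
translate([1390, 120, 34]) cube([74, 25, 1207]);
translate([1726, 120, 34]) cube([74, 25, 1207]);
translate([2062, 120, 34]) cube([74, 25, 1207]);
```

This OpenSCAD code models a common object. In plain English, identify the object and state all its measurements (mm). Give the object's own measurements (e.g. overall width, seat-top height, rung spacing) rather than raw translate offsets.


A fence section. Two 120×120 mm posts, 1337 mm tall, stand on the floor with a clear span of 2281 mm between their inner faces. Two horizontal rails of 120×86 mm section span the gap between the posts with their undersides at z = 263 mm and z = 1141 mm, flush with the posts' −y face. 6 pickets, each 74 mm wide, 25 mm thick and 1207 mm tall, are fixed to the +y face of the rails with their bottoms at z = 34 mm, spaced across the span with a 262 mm gap after the −x post and between neighbouring pickets, with 265 mm left before the +x post.


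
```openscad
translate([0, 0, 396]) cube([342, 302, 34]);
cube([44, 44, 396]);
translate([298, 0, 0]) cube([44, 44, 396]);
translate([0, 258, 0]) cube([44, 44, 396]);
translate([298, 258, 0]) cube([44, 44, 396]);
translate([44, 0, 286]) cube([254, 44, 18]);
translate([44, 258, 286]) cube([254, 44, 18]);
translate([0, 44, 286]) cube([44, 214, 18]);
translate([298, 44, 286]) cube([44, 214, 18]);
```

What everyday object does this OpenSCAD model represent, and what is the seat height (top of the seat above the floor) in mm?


A stool. The seat height is 430 mm.

A 342×302×34 slab at z = 396 on four corner posts — a stool. The seat top is 396 + 34 = 430 mm.


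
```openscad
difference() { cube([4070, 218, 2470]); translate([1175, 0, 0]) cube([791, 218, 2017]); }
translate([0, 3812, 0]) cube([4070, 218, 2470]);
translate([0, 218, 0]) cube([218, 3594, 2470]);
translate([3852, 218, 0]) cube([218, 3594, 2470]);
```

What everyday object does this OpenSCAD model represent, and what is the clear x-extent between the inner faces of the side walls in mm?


A single room. The interior width is 3634 mm.

Four walls enclosing a rectangle with a door in the front wall — a room. Outside width 4070 minus two 218 mm walls gives 3634 mm.


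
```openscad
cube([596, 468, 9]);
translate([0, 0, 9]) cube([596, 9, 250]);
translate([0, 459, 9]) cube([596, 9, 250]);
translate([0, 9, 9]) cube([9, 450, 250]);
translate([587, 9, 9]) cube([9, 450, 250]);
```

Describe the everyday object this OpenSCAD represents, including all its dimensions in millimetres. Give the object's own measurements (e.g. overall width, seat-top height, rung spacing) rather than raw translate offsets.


An open-topped rectangular box: outside dimensions 596×468×259 mm, with a uniform wall and base thickness of 9 mm. The base is a full 596×468 slab on the floor; four walls sit on top of the base. The front and back walls (the −y and +y sides) span the full width; the two side walls fit between them.


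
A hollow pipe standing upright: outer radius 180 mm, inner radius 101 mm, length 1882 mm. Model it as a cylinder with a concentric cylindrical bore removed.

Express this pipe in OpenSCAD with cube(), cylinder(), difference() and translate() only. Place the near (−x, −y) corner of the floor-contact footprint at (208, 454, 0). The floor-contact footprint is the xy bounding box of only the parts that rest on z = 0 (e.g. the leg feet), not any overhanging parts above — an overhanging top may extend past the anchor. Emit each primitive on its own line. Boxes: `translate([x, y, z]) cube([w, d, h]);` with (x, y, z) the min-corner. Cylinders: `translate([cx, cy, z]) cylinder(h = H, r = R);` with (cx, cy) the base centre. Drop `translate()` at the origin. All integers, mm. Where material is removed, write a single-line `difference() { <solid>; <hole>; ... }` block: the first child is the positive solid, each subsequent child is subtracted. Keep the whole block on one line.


difference() { translate([388, 634, 0]) cylinder(h = 1882, r = 180); translate([388, 634, 0]) cylinder(h = 1882, r = 101); }


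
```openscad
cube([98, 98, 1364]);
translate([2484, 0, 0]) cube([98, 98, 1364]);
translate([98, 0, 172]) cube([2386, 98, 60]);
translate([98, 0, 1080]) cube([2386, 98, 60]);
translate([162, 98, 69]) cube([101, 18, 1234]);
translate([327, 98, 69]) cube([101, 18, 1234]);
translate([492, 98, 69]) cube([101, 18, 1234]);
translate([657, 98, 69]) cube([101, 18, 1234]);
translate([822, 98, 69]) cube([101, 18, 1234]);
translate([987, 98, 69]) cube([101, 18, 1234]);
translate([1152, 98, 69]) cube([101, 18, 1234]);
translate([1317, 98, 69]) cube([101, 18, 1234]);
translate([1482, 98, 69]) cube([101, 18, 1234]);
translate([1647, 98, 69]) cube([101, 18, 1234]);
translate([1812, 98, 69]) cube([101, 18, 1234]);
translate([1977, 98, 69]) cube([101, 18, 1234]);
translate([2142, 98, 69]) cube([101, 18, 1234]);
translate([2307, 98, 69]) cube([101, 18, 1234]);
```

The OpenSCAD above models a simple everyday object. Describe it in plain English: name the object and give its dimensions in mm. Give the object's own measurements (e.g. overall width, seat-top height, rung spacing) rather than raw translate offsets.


A fence section. Two 98×98 mm posts, 1364 mm tall, stand on the floor with a clear span of 2386 mm between their inner faces. Two horizontal rails of 98×60 mm section span the gap between the posts with their undersides at z = 172 mm and z = 1080 mm, flush with the posts' −y face. 14 pickets, each 101 mm wide, 18 mm thick and 1234 mm tall, are fixed to the +y face of the rails with their bottoms at z = 69 mm, spaced across the span with a 64 mm gap after the −x post and between neighbouring pickets, with 76 mm left before the +x post.


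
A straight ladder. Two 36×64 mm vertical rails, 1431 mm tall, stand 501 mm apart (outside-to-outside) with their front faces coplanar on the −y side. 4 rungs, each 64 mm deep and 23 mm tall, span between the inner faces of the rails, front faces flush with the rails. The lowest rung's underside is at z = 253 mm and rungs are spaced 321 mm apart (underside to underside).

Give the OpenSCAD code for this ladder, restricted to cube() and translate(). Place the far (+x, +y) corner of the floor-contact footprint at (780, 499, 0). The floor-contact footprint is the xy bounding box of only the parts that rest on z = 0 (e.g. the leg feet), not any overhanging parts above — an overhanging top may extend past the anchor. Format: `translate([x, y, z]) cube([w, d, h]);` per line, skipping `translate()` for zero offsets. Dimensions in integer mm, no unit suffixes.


// rung span = 501 - 2*36 = 429
// rung[k] z = 253 + k*321
translate([279, 435, 0]) cube([36, 64, 1431]);
translate([744, 435, 0]) cube([36, 64, 1431]);
translate([315, 435, 253]) cube([429, 64, 23]);
translate([315, 435, 574]) cube([429, 64, 23]);
translate([315, 435, 895]) cube([429, 64, 23]);
translate([315, 435, 1216]) cube([429, 64, 23]);


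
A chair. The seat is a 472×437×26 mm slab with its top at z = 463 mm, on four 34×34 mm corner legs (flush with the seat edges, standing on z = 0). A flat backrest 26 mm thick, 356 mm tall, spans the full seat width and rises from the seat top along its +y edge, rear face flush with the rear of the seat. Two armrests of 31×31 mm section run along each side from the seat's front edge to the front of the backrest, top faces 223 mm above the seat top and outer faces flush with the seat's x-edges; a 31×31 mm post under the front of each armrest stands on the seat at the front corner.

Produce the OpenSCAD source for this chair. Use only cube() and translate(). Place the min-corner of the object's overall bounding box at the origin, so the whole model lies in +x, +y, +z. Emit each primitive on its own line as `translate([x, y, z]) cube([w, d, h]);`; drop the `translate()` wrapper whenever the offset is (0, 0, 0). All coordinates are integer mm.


translate([0, 0, 437]) cube([472, 437, 26]);
cube([34, 34, 437]);
translate([438, 0, 0]) cube([34, 34, 437]);
translate([0, 403, 0]) cube([34, 34, 437]);
translate([438, 403, 0]) cube([34, 34, 437]);
translate([0, 411, 463]) cube([472, 26, 356]);
translate([0, 0, 655]) cube([31, 411, 31]);
translate([441, 0, 655]) cube([31, 411, 31]);
translate([0, 0, 463]) cube([31, 31, 192]);
translate([441, 0, 463]) cube([31, 31, 192]);
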